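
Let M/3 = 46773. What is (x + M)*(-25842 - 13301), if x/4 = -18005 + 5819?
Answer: -3584520225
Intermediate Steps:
M = 140319 (M = 3*46773 = 140319)
x = -48744 (x = 4*(-18005 + 5819) = 4*(-12186) = -48744)
(x + M)*(-25842 - 13301) = (-48744 + 140319)*(-25842 - 13301) = 91575*(-39143) = -3584520225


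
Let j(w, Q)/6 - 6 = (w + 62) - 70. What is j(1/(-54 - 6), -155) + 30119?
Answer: 301069/10 ≈ 30107.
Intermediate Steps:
j(w, Q) = -12 + 6*w (j(w, Q) = 36 + 6*((w + 62) - 70) = 36 + 6*((62 + w) - 70) = 36 + 6*(-8 + w) = 36 + (-48 + 6*w) = -12 + 6*w)
j(1/(-54 - 6), -155) + 30119 = (-12 + 6/(-54 - 6)) + 30119 = (-12 + 6/(-60)) + 30119 = (-12 + 6*(-1/60)) + 30119 = (-12 - ⅒) + 30119 = -121/10 + 30119 = 301069/10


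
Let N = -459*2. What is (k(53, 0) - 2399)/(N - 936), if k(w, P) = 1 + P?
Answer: 1199/927 ≈ 1.2934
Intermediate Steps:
N = -918
(k(53, 0) - 2399)/(N - 936) = ((1 + 0) - 2399)/(-918 - 936) = (1 - 2399)/(-1854) = -2398*(-1/1854) = 1199/927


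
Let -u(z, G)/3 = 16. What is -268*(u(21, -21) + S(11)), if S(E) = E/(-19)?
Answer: 247364/19 ≈ 13019.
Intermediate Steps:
u(z, G) = -48 (u(z, G) = -3*16 = -48)
S(E) = -E/19 (S(E) = E*(-1/19) = -E/19)
-268*(u(21, -21) + S(11)) = -268*(-48 - 1/19*11) = -268*(-48 - 11/19) = -268*(-923/19) = 247364/19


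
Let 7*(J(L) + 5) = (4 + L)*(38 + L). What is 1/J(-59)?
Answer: 1/160 ≈ 0.0062500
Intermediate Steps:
J(L) = -5 + (4 + L)*(38 + L)/7 (J(L) = -5 + ((4 + L)*(38 + L))/7 = -5 + (4 + L)*(38 + L)/7)
1/J(-59) = 1/(117/7 + 6*(-59) + (1/7)*(-59)**2) = 1/(117/7 - 354 + (1/7)*3481) = 1/(117/7 - 354 + 3481/7) = 1/160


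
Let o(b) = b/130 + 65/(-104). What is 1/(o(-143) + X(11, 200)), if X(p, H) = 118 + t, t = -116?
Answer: 40/11 ≈ 3.6364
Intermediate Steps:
X(p, H) = 2 (X(p, H) = 118 - 116 = 2)
o(b) = -5/8 + b/130 (o(b) = b*(1/130) + 65*(-1/104) = b/130 - 5/8 = -5/8 + b/130)
1/(o(-143) + X(11, 200)) = 1/((-5/8 + (1/130)*(-143)) + 2) = 1/((-5/8 - 11/10) + 2) = 1/(-69/40 + 2) = 1/(11/40) = 40/11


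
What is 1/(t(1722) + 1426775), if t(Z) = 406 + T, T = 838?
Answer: 1/1428019 ≈ 7.0027e-7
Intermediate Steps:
t(Z) = 1244 (t(Z) = 406 + 838 = 1244)
1/(t(1722) + 1426775) = 1/(1244 + 1426775) = 1/1428019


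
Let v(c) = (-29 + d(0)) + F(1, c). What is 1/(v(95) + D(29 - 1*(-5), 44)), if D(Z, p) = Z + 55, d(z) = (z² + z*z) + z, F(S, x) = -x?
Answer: -1/35 ≈ -0.028571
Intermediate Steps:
d(z) = z + 2*z² (d(z) = (z² + z²) + z = 2*z² + z = z + 2*z²)
v(c) = -29 - c (v(c) = (-29 + 0*(1 + 2*0)) - c = (-29 + 0*(1 + 0)) - c = (-29 + 0*1) - c = (-29 + 0) - c = -29 - c)
D(Z, p) = 55 + Z
1/(v(95) + D(29 - 1*(-5), 44)) = 1/((-29 - 1*95) + (55 + (29 - 1*(-5)))) = 1/((-29 - 95) + (55 + (29 + 5))) = 1/(-124 + (55 + 34)) = 1/(-124 + 89) = 1/(-35) = -1/35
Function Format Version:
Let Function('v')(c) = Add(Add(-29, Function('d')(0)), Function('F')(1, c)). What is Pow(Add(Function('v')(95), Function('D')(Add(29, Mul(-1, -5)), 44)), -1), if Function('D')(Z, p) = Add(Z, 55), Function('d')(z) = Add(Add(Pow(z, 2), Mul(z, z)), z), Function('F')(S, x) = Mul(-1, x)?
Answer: Rational(-1, 35) ≈ -0.028571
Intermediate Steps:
Function('d')(z) = Add(z, Mul(2, Pow(z, 2))) (Function('d')(z) = Add(Add(Pow(z, 2), Pow(z, 2)), z) = Add(Mul(2, Pow(z, 2)), z) = Add(z, Mul(2, Pow(z, 2))))
Function('v')(c) = Add(-29, Mul(-1, c)) (Function('v')(c) = Add(Add(-29, Mul(0, Add(1, Mul(2, 0)))), Mul(-1, c)) = Add(Add(-29, Mul(0, Add(1, 0))), Mul(-1, c)) = Add(Add(-29, Mul(0, 1)), Mul(-1, c)) = Add(Add(-29, 0), Mul(-1, c)) = Add(-29, Mul(-1, c)))
Function('D')(Z, p) = Add(55, Z)
Pow(Add(Function('v')(95), Function('D')(Add(29, Mul(-1, -5)), 44)), -1) = Pow(Add(Add(-29, Mul(-1, 95)), Add(55, Add(29, Mul(-1, -5)))), -1) = Pow(Add(Add(-29, -95), Add(55, Add(29, 5))), -1) = Pow(Add(-124, Add(55, 34)), -1) = Pow(Add(-124, 89), -1) = Pow(-35, -1) = Rational(-1, 35)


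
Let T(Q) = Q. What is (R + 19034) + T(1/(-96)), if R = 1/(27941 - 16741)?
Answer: 639542053/33600 ≈ 19034.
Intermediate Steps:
R = 1/11200 ≈ 8.9286e-5
(R + 19034) + T(1/(-96)) = (1/11200 + 19034) + 1/(-96) = 213180801/11200 - 1/96 = 639542053/33600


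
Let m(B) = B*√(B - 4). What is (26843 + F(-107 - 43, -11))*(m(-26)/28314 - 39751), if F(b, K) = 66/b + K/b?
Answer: -32010645529/30 - 805279*I*√30/32670 ≈ -1.067e+9 - 135.01*I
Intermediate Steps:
m(B) = B*√(-4 + B)
(26843 + F(-107 - 43, -11))*(m(-26)/28314 - 39751) = (26843 + (66 - 11)/(-107 - 43))*(-26*√(-4 - 26)/28314 - 39751) = (26843 + 55/(-150))*(-26*I*√30*(1/28314) - 39751) = (26843 - 1/150*55)*(-26*I*√30*(1/28314) - 39751) = (26843 - 11/30)*(-26*I*√30*(1/28314) - 39751) = 805279*(-I*√30/1089 - 39751)/30 = 805279*(-39751 - I*√30/1089)/30 = -32010645529/30 - 805279*I*√30/32670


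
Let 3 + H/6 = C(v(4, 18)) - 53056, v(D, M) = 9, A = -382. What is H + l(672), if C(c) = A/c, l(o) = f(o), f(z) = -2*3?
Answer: -955844/3 ≈ -3.1861e+5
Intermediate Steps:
f(z) = -6
l(o) = -6
C(c) = -382/c
H = -955826/3 (H = -18 + 6*(-382/9 - 53056) = -18 + 6*(-477886/9) = -18 - 955772/3 = -955826/3 ≈ -3.1861e+5)
H + l(672) = -955826/3 - 6 = -955844/3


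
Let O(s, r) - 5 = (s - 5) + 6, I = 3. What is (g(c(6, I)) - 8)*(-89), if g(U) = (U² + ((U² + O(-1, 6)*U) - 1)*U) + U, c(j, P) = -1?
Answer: 267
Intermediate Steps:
O(s, r) = 6 + s (O(s, r) = 5 + ((s - 5) + 6) = 5 + ((-5 + s) + 6) = 5 + (1 + s) = 6 + s)
g(U) = U + U² + U*(-1 + U² + 5*U) (g(U) = (U² + ((U² + (6 - 1)*U) - 1)*U) + U = (U² + ((U² + 5*U) - 1)*U) + U = (U² + (-1 + U² + 5*U)*U) + U = (U² + U*(-1 + U² + 5*U)) + U = U + U² + U*(-1 + U² + 5*U))
(g(c(6, I)) - 8)*(-89) = ((-1)²*(6 - 1) - 8)*(-89) = (1*5 - 8)*(-89) = (5 - 8)*(-89) = -3*(-89) = 267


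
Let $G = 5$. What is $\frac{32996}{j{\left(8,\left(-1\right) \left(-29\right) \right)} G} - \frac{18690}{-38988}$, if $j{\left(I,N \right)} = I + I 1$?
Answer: $\frac{26832151}{64980} \approx 412.93$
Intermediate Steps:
$j{\left(I,N \right)} = 2 I$ ($j{\left(I,N \right)} = I + I = 2 I$)
$\frac{32996}{j{\left(8,\left(-1\right) \left(-29\right) \right)} G} - \frac{18690}{-38988} = \frac{32996}{2 \cdot 8 \cdot 5} - \frac{18690}{-38988} = \frac{32996}{16 \cdot 5} - - \frac{3115}{6498} = \frac{32996}{80} + \frac{3115}{6498} = 32996 \cdot \frac{1}{80} + \frac{3115}{6498} = \frac{8249}{20} + \frac{3115}{6498} = \frac{26832151}{64980}$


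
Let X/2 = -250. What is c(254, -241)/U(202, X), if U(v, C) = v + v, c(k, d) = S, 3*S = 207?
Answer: 69/404 ≈ 0.17079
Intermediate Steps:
X = -500 (X = 2*(-250) = -500)
S = 69 (S = (⅓)*207 = 69)
c(k, d) = 69
U(v, C) = 2*v
c(254, -241)/U(202, X) = 69/((2*202)) = 69/404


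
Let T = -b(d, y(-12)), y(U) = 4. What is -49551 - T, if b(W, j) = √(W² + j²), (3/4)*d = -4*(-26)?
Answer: -49551 + 20*√433/3 ≈ -49412.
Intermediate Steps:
d = 416/3 (d = 4*(-4*(-26))/3 = (4/3)*104 = 416/3 ≈ 138.67)
T = -20*√433/3 (T = -√((416/3)² + 4²) = -√(173056/9 + 16) = -√(173200/9) = -20*√433/3 ≈ -138.72)
-49551 - T = -49551 - (-20)*√433/3 = -49551 + 20*√433/3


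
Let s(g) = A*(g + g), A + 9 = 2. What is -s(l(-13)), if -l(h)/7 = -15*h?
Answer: -19110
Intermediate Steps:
l(h) = 105*h (l(h) = -(-105)*h = 105*h)
A = -7 (A = -9 + 2 = -7)
s(g) = -14*g (s(g) = -7*(g + g) = -14*g)
-s(l(-13)) = -(-14)*105*(-13) = -(-14)*(-1365) = -1*19110 = -19110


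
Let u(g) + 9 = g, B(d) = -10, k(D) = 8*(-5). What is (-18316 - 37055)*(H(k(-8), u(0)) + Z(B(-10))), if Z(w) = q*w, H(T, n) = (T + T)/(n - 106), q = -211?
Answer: -2688040566/23 ≈ -1.1687e+8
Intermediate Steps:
k(D) = -40
u(g) = -9 + g
H(T, n) = 2*T/(-106 + n) (H(T, n) = (2*T)/(-106 + n) = 2*T/(-106 + n))
Z(w) = -211*w
(-18316 - 37055)*(H(k(-8), u(0)) + Z(B(-10))) = (-18316 - 37055)*(2*(-40)/(-106 + (-9 + 0)) - 211*(-10)) = -55371*(2*(-40)/(-106 - 9) + 2110) = -55371*(2*(-40)/(-115) + 2110) = -55371*(2*(-40)*(-1/115) + 2110) = -55371*(16/23 + 2110) = -55371*48546/23 = -2688040566/23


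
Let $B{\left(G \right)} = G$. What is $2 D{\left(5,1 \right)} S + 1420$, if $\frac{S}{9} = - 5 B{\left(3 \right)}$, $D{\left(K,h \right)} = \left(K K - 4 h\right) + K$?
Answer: $-5600$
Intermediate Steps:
$D{\left(K,h \right)} = K + K^{2} - 4 h$ ($D{\left(K,h \right)} = \left(K^{2} - 4 h\right) + K = K + K^{2} - 4 h$)
$S = -135$ ($S = 9 \left(\left(-5\right) 3\right) = 9 \left(-15\right) = -135$)
$2 D{\left(5,1 \right)} S + 1420 = 2 \left(5 + 5^{2} - 4\right) \left(-135\right) + 1420 = 2 \left(5 + 25 - 4\right) \left(-135\right) + 1420 = 2 \cdot 26 \left(-135\right) + 1420 = 52 \left(-135\right) + 1420 = -7020 + 1420 = -5600$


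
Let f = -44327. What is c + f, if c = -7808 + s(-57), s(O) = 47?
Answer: -52088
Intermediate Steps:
c = -7761 (c = -7808 + 47 = -7761)
c + f = -7761 - 44327 = -52088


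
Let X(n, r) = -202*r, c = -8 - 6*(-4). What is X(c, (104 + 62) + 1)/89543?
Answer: -33734/89543 ≈ -0.37674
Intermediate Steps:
c = 16 (c = -8 + 24 = 16)
X(c, (104 + 62) + 1)/89543 = -202*((104 + 62) + 1)/89543 = -202*(166 + 1)*(1/89543) = -202*167*(1/89543) = -33734*1/89543 = -33734/89543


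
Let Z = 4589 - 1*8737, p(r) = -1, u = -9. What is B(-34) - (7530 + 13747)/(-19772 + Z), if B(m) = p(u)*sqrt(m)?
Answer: 21277/23920 - I*sqrt(34) ≈ 0.88951 - 5.831*I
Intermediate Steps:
Z = -4148 (Z = 4589 - 8737 = -4148)
B(m) = -sqrt(m)
B(-34) - (7530 + 13747)/(-19772 + Z) = -sqrt(-34) - (7530 + 13747)/(-19772 - 4148) = -I*sqrt(34) - 21277/(-23920) = -I*sqrt(34) - 21277*(-1)/23920 = -I*sqrt(34) - 1*(-21277/23920) = -I*sqrt(34) + 21277/23920 = 21277/23920 - I*sqrt(34)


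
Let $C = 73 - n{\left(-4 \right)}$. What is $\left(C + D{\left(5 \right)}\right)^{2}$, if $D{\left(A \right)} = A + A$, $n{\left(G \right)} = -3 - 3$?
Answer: $7921$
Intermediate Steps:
$n{\left(G \right)} = -6$ ($n{\left(G \right)} = -3 - 3 = -6$)
$D{\left(A \right)} = 2 A$
$C = 79$ ($C = 73 - -6 = 73 + 6 = 79$)
$\left(C + D{\left(5 \right)}\right)^{2} = \left(79 + 2 \cdot 5\right)^{2} = \left(79 + 10\right)^{2} = 89^{2} = 7921$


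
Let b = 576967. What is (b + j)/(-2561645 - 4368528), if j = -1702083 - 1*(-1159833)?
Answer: -34717/6930173 ≈ -0.0050095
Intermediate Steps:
j = -542250 (j = -1702083 + 1159833 = -542250)
(b + j)/(-2561645 - 4368528) = (576967 - 542250)/(-2561645 - 4368528) = 34717/(-6930173) = 34717*(-1/6930173) = -34717/6930173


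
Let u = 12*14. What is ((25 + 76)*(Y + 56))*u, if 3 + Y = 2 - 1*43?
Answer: 203616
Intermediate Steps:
Y = -44 (Y = -3 + (2 - 1*43) = -3 + (2 - 43) = -3 - 41 = -44)
u = 168
((25 + 76)*(Y + 56))*u = ((25 + 76)*(-44 + 56))*168 = (101*12)*168 = 1212*168 = 203616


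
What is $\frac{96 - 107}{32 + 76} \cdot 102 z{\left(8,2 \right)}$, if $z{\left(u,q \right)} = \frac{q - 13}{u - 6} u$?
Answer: $\frac{4114}{9} \approx 457.11$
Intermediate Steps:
$z{\left(u,q \right)} = \frac{u \left(-13 + q\right)}{-6 + u}$ ($z{\left(u,q \right)} = \frac{-13 + q}{-6 + u} u = \frac{u \left(-13 + q\right)}{-6 + u}$)
$\frac{96 - 107}{32 + 76} \cdot 102 z{\left(8,2 \right)} = \frac{96 - 107}{32 + 76} \cdot 102 \frac{8 \left(-13 + 2\right)}{-6 + 8} = - \frac{11}{108} \cdot 102 \cdot 8 \cdot \frac{1}{2} \left(-11\right) = \left(-11\right) \frac{1}{108} \cdot 102 \cdot 8 \cdot \frac{1}{2} \left(-11\right) = \left(- \frac{11}{108}\right) 102 \left(-44\right) = \left(- \frac{187}{18}\right) \left(-44\right) = \frac{4114}{9}$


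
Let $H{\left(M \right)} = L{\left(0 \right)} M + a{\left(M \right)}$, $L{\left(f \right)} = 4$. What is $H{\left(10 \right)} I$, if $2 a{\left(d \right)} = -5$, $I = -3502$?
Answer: $-131325$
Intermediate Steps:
$a{\left(d \right)} = - \frac{5}{2}$ ($a{\left(d \right)} = \frac{1}{2} \left(-5\right) = - \frac{5}{2}$)
$H{\left(M \right)} = - \frac{5}{2} + 4 M$ ($H{\left(M \right)} = 4 M - \frac{5}{2} = - \frac{5}{2} + 4 M$)
$H{\left(10 \right)} I = \left(- \frac{5}{2} + 4 \cdot 10\right) \left(-3502\right) = \left(- \frac{5}{2} + 40\right) \left(-3502\right) = \frac{75}{2} \left(-3502\right) = -131325$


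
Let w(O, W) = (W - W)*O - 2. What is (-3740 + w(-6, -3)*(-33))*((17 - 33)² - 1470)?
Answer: 4460236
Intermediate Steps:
w(O, W) = -2 (w(O, W) = 0*O - 2 = 0 - 2 = -2)
(-3740 + w(-6, -3)*(-33))*((17 - 33)² - 1470) = (-3740 - 2*(-33))*((17 - 33)² - 1470) = (-3740 + 66)*((-16)² - 1470) = -3674*(256 - 1470) = -3674*(-1214) = 4460236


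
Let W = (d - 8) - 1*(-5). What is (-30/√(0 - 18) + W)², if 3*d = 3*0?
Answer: (-3 + 5*I*√2)² ≈ -41.0 - 42.426*I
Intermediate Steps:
d = 0 (d = (3*0)/3 = (⅓)*0 = 0)
W = -3 (W = (0 - 8) - 1*(-5) = -8 + 5 = -3)
(-30/√(0 - 18) + W)² = (-30/√(0 - 18) - 3)² = (-30*(-I*√2/6) - 3)² = (-(-5)*I*√2 - 3)² = (5*I*√2 - 3)² = (-3 + 5*I*√2)²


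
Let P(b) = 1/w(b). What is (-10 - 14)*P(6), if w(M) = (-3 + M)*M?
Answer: -4/3 ≈ -1.3333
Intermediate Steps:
w(M) = M*(-3 + M)
P(b) = 1/(b*(-3 + b))
(-10 - 14)*P(6) = (-10 - 14)*(1/(6*(-3 + 6))) = -4/3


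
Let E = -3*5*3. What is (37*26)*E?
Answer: -43290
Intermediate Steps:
E = -45 (E = -15*3 = -45)
(37*26)*E = (37*26)*(-45) = 962*(-45) = -43290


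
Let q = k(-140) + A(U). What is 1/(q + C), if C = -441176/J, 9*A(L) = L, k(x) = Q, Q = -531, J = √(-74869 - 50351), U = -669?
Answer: -7106235/22548790574 - 165441*I*√31305/45097581148 ≈ -0.00031515 - 0.00064908*I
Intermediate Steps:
J = 2*I*√31305 (J = √(-125220) = 2*I*√31305 ≈ 353.86*I)
k(x) = -531
A(L) = L/9
C = 220588*I*√31305/31305 (C = -441176*(-I*√31305/62610) = -(-220588)*I*√31305/31305 = 220588*I*√31305/31305 ≈ 1246.7*I)
q = -1816/3 (q = -531 + (⅑)*(-669) = -531 - 223/3 = -1816/3 ≈ -605.33)
1/(q + C) = 1/(-1816/3 + 220588*I*√31305/31305)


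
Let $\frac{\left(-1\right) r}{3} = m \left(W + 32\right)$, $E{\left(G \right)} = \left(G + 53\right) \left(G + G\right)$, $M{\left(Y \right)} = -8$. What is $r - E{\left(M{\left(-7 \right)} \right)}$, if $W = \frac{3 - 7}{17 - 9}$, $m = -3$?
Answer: $\frac{2007}{2} \approx 1003.5$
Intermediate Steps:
$W = - \frac{1}{2}$ ($W = - \frac{4}{8} = \left(-4\right) \frac{1}{8} = - \frac{1}{2} \approx -0.5$)
$E{\left(G \right)} = 2 G \left(53 + G\right)$ ($E{\left(G \right)} = \left(53 + G\right) 2 G = 2 G \left(53 + G\right)$)
$r = \frac{567}{2}$ ($r = - 3 \left(- 3 \left(- \frac{1}{2} + 32\right)\right) = - 3 \left(\left(-3\right) \frac{63}{2}\right) = \left(-3\right) \left(- \frac{189}{2}\right) = \frac{567}{2} \approx 283.5$)
$r - E{\left(M{\left(-7 \right)} \right)} = \frac{567}{2} - 2 \left(-8\right) \left(53 - 8\right) = \frac{567}{2} - 2 \left(-8\right) 45 = \frac{567}{2} - -720 = \frac{567}{2} + 720 = \frac{2007}{2}$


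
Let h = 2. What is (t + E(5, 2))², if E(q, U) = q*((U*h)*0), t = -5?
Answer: 25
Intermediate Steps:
E(q, U) = 0 (E(q, U) = q*((U*2)*0) = q*((2*U)*0) = q*0 = 0)
(t + E(5, 2))² = (-5 + 0)² = (-5)² = 25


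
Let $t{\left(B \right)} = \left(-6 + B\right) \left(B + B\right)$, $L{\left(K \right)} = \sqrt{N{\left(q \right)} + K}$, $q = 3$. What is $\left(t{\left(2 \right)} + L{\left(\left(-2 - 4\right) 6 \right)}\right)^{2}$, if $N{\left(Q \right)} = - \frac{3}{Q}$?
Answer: $\left(-16 + i \sqrt{37}\right)^{2} \approx 219.0 - 194.65 i$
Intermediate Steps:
$L{\left(K \right)} = \sqrt{-1 + K}$ ($L{\left(K \right)} = \sqrt{- \frac{3}{3} + K} = \sqrt{\left(-3\right) \frac{1}{3} + K} = \sqrt{-1 + K}$)
$t{\left(B \right)} = 2 B \left(-6 + B\right)$ ($t{\left(B \right)} = \left(-6 + B\right) 2 B = 2 B \left(-6 + B\right)$)
$\left(t{\left(2 \right)} + L{\left(\left(-2 - 4\right) 6 \right)}\right)^{2} = \left(2 \cdot 2 \left(-6 + 2\right) + \sqrt{-1 + \left(-2 - 4\right) 6}\right)^{2} = \left(2 \cdot 2 \left(-4\right) + \sqrt{-1 - 36}\right)^{2} = \left(-16 + \sqrt{-1 - 36}\right)^{2} = \left(-16 + \sqrt{-37}\right)^{2} = \left(-16 + i \sqrt{37}\right)^{2}$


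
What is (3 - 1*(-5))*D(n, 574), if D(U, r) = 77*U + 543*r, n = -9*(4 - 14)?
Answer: 2548896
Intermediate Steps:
n = 90 (n = -9*(-10) = 90)
(3 - 1*(-5))*D(n, 574) = (3 - 1*(-5))*(77*90 + 543*574) = (3 + 5)*(6930 + 311682) = 8*318612 = 2548896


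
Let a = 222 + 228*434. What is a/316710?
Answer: 16529/52785 ≈ 0.31314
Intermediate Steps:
a = 99174 (a = 222 + 98952 = 99174)
a/316710 = 99174/316710 = 99174*(1/316710) = 16529/52785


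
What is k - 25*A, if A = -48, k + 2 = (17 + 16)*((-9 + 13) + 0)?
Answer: 1330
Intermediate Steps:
k = 130 (k = -2 + (17 + 16)*((-9 + 13) + 0) = -2 + 33*(4 + 0) = -2 + 33*4 = -2 + 132 = 130)
k - 25*A = 130 - 25*(-48) = 130 + 1200 = 1330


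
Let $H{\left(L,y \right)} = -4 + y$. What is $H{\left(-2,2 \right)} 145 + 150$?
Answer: $-140$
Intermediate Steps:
$H{\left(-2,2 \right)} 145 + 150 = \left(-4 + 2\right) 145 + 150 = \left(-2\right) 145 + 150 = -290 + 150 = -140$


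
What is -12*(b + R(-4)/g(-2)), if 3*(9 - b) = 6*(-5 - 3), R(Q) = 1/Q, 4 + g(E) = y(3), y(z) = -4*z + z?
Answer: -3903/13 ≈ -300.23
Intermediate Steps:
y(z) = -3*z
g(E) = -13 (g(E) = -4 - 3*3 = -4 - 9 = -13)
b = 25 (b = 9 - 2*(-5 - 3) = 9 - 2*(-8) = 9 - 1/3*(-48) = 9 + 16 = 25)
-12*(b + R(-4)/g(-2)) = -12*(25 + 1/(-4*(-13))) = -12*(25 - 1/4*(-1/13)) = -12*(25 + 1/52) = -12*1301/52 = -3903/13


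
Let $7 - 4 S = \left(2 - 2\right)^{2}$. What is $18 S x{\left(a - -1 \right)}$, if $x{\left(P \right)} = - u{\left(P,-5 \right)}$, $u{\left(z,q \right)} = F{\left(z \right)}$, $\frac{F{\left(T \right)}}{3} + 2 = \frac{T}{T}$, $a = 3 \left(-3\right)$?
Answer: $\frac{189}{2} \approx 94.5$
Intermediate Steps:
$a = -9$
$F{\left(T \right)} = -3$ ($F{\left(T \right)} = -6 + 3 \frac{T}{T} = -6 + 3 \cdot 1 = -6 + 3 = -3$)
$u{\left(z,q \right)} = -3$
$x{\left(P \right)} = 3$ ($x{\left(P \right)} = \left(-1\right) \left(-3\right) = 3$)
$S = \frac{7}{4}$ ($S = \frac{7}{4} - \frac{\left(2 - 2\right)^{2}}{4} = \frac{7}{4} - \frac{0^{2}}{4} = \frac{7}{4} - 0 = \frac{7}{4} + 0 = \frac{7}{4} \approx 1.75$)
$18 S x{\left(a - -1 \right)} = 18 \cdot \frac{7}{4} \cdot 3 = \frac{63}{2} \cdot 3 = \frac{189}{2}$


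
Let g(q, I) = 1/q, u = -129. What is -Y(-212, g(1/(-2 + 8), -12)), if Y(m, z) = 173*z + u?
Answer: -909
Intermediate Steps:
Y(m, z) = -129 + 173*z (Y(m, z) = 173*z - 129 = -129 + 173*z)
-Y(-212, g(1/(-2 + 8), -12)) = -(-129 + 173/(1/(-2 + 8))) = -(-129 + 173/(1/6)) = -(-129 + 173*6) = -(-129 + 1038) = -1*909 = -909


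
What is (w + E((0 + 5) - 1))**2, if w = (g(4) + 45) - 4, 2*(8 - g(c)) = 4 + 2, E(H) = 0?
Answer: 2116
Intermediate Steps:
g(c) = 5 (g(c) = 8 - (4 + 2)/2 = 8 - 1/2*6 = 8 - 3 = 5)
w = 46 (w = (5 + 45) - 4 = 50 - 4 = 46)
(w + E((0 + 5) - 1))**2 = (46 + 0)**2 = 46**2 = 2116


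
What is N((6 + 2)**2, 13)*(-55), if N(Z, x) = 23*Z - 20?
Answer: -79860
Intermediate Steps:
N(Z, x) = -20 + 23*Z
N((6 + 2)**2, 13)*(-55) = (-20 + 23*(6 + 2)**2)*(-55) = (-20 + 23*8**2)*(-55) = (-20 + 23*64)*(-55) = (-20 + 1472)*(-55) = 1452*(-55) = -79860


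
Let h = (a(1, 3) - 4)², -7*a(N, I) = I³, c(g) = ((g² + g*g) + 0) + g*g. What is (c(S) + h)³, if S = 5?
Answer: 300763000000/117649 ≈ 2.5564e+6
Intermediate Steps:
c(g) = 3*g² (c(g) = ((g² + g²) + 0) + g² = (2*g² + 0) + g² = 2*g² + g² = 3*g²)
a(N, I) = -I³/7
h = 3025/49 (h = (-⅐*3³ - 4)² = (-⅐*27 - 4)² = (-27/7 - 4)² = (-55/7)² = 3025/49 ≈ 61.735)
(c(S) + h)³ = (3*5² + 3025/49)³ = (3*25 + 3025/49)³ = (75 + 3025/49)³ = (6700/49)³ = 300763000000/117649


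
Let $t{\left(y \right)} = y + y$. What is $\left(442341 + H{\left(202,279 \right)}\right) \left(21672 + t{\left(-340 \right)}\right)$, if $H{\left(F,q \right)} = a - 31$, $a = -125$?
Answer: $9282347520$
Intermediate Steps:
$t{\left(y \right)} = 2 y$
$H{\left(F,q \right)} = -156$ ($H{\left(F,q \right)} = -125 - 31 = -156$)
$\left(442341 + H{\left(202,279 \right)}\right) \left(21672 + t{\left(-340 \right)}\right) = \left(442341 - 156\right) \left(21672 + 2 \left(-340\right)\right) = 442185 \left(21672 - 680\right) = 442185 \cdot 20992 = 9282347520$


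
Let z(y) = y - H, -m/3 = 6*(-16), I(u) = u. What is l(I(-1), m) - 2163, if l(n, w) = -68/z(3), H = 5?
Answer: -2129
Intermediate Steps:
m = 288 (m = -18*(-16) = -3*(-96) = 288)
z(y) = -5 + y (z(y) = y - 1*5 = y - 5 = -5 + y)
l(n, w) = 34 (l(n, w) = -68/(-5 + 3) = -68/(-2) = -68*(-½) = 34)
l(I(-1), m) - 2163 = 34 - 2163 = -2129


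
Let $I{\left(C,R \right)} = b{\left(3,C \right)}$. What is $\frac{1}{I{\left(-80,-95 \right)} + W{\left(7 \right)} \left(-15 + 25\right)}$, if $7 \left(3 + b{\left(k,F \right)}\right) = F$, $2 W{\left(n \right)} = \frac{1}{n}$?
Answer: $- \frac{7}{96} \approx -0.072917$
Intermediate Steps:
$W{\left(n \right)} = \frac{1}{2 n}$
$b{\left(k,F \right)} = -3 + \frac{F}{7}$
$I{\left(C,R \right)} = -3 + \frac{C}{7}$
$\frac{1}{I{\left(-80,-95 \right)} + W{\left(7 \right)} \left(-15 + 25\right)} = \frac{1}{\left(-3 + \frac{1}{7} \left(-80\right)\right) + \frac{1}{2 \cdot 7} \left(-15 + 25\right)} = \frac{1}{\left(-3 - \frac{80}{7}\right) + \frac{1}{2} \cdot \frac{1}{7} \cdot 10} = \frac{1}{- \frac{101}{7} + \frac{1}{14} \cdot 10} = \frac{1}{- \frac{101}{7} + \frac{5}{7}} = \frac{1}{- \frac{96}{7}} = - \frac{7}{96}$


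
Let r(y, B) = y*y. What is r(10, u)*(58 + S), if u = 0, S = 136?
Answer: 19400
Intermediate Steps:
r(y, B) = y²
r(10, u)*(58 + S) = 10²*(58 + 136) = 100*194 = 19400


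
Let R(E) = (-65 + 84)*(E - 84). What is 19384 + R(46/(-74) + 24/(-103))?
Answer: 67728185/3811 ≈ 17772.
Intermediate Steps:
R(E) = -1596 + 19*E (R(E) = 19*(-84 + E) = -1596 + 19*E)
19384 + R(46/(-74) + 24/(-103)) = 19384 + (-1596 + 19*(46/(-74) + 24/(-103))) = 19384 + (-1596 + 19*(46*(-1/74) + 24*(-1/103))) = 19384 + (-1596 + 19*(-23/37 - 24/103)) = 19384 + (-1596 + 19*(-3257/3811)) = 19384 + (-1596 - 61883/3811) = 19384 - 6144239/3811 = 67728185/3811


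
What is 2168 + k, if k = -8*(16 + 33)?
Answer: 1776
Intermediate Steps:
k = -392 (k = -8*49 = -392)
2168 + k = 2168 - 392 = 1776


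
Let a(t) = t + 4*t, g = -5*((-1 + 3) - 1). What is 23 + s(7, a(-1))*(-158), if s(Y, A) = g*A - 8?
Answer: -2663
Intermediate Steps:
g = -5 (g = -5*(2 - 1) = -5*1 = -5)
a(t) = 5*t
s(Y, A) = -8 - 5*A (s(Y, A) = -5*A - 8 = -8 - 5*A)
23 + s(7, a(-1))*(-158) = 23 + (-8 - 25*(-1))*(-158) = 23 + (-8 - 5*(-5))*(-158) = 23 + (-8 + 25)*(-158) = 23 + 17*(-158) = 23 - 2686 = -2663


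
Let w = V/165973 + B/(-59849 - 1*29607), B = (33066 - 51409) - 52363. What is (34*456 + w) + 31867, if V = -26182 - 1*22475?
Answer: 351668958048797/7423640344 ≈ 47372.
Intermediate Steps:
V = -48657 (V = -26182 - 22475 = -48657)
B = -70706 (B = -18343 - 52363 = -70706)
w = 3691313173/7423640344 (w = -48657/165973 - 70706/(-59849 - 1*29607) = -48657*1/165973 - 70706/(-59849 - 29607) = -48657/165973 - 70706/(-89456) = -48657/165973 - 70706*(-1/89456) = -48657/165973 + 35353/44728 = 3691313173/7423640344 ≈ 0.49724)
(34*456 + w) + 31867 = (34*456 + 3691313173/7423640344) + 31867 = (15504 + 3691313173/7423640344) + 31867 = 115099811206549/7423640344 + 31867 = 351668958048797/7423640344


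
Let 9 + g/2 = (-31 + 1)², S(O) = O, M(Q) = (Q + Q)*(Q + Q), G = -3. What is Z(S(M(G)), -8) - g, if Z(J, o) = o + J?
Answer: -1754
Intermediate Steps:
M(Q) = 4*Q² (M(Q) = (2*Q)*(2*Q) = 4*Q²)
Z(J, o) = J + o
g = 1782 (g = -18 + 2*(-31 + 1)² = -18 + 2*(-30)² = -18 + 2*900 = -18 + 1800 = 1782)
Z(S(M(G)), -8) - g = (4*(-3)² - 8) - 1*1782 = (4*9 - 8) - 1782 = (36 - 8) - 1782 = 28 - 1782 = -1754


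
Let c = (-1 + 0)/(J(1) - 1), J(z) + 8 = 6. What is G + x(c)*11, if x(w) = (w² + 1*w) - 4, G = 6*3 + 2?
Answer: -172/9 ≈ -19.111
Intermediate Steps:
G = 20 (G = 18 + 2 = 20)
J(z) = -2 (J(z) = -8 + 6 = -2)
c = ⅓ (c = (-1 + 0)/(-2 - 1) = -1/(-3) = -1*(-⅓) = ⅓ ≈ 0.33333)
x(w) = -4 + w + w² (x(w) = (w² + w) - 4 = (w + w²) - 4 = -4 + w + w²)
G + x(c)*11 = 20 + (-4 + ⅓ + (⅓)²)*11 = 20 + (-4 + ⅓ + ⅑)*11 = 20 - 32/9*11 = 20 - 352/9 = -172/9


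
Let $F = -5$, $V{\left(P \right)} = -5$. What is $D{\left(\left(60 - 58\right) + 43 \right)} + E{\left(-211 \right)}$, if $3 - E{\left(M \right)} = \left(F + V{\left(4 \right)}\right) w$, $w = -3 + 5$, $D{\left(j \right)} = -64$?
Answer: $-41$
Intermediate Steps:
$w = 2$
$E{\left(M \right)} = 23$ ($E{\left(M \right)} = 3 - \left(-5 - 5\right) 2 = 3 - \left(-10\right) 2 = 3 - -20 = 3 + 20 = 23$)
$D{\left(\left(60 - 58\right) + 43 \right)} + E{\left(-211 \right)} = -64 + 23 = -41$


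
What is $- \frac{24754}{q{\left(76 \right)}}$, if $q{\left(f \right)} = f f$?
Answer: $- \frac{12377}{2888} \approx -4.2857$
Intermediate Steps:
$q{\left(f \right)} = f^{2}$
$- \frac{24754}{q{\left(76 \right)}} = - \frac{24754}{76^{2}} = - \frac{24754}{5776} = \left(-24754\right) \frac{1}{5776} = - \frac{12377}{2888}$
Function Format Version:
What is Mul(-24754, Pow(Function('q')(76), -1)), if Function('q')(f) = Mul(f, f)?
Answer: Rational(-12377, 2888) ≈ -4.2857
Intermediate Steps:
Function('q')(f) = Pow(f, 2)
Mul(-24754, Pow(Function('q')(76), -1)) = Mul(-24754, Pow(Pow(76, 2), -1)) = Mul(-24754, Pow(5776, -1)) = Mul(-24754, Rational(1, 5776)) = Rational(-12377, 2888)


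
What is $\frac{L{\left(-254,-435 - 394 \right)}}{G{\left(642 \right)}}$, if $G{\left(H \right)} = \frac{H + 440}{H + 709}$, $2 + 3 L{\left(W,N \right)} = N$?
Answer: $- \frac{374227}{1082} \approx -345.87$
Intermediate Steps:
$L{\left(W,N \right)} = - \frac{2}{3} + \frac{N}{3}$
$G{\left(H \right)} = \frac{440 + H}{709 + H}$
$\frac{L{\left(-254,-435 - 394 \right)}}{G{\left(642 \right)}} = \frac{- \frac{2}{3} + \frac{-435 - 394}{3}}{\frac{1}{709 + 642} \left(440 + 642\right)} = \frac{- \frac{2}{3} + \frac{-435 - 394}{3}}{\frac{1}{1351} \cdot 1082} = \frac{- \frac{2}{3} + \frac{1}{3} \left(-829\right)}{\frac{1}{1351} \cdot 1082} = \frac{- \frac{2}{3} - \frac{829}{3}}{\frac{1082}{1351}} = \left(-277\right) \frac{1351}{1082} = - \frac{374227}{1082}$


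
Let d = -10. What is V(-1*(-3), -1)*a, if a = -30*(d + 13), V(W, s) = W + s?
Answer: -180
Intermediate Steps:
a = -90 (a = -30*(-10 + 13) = -30*3 = -90)
V(-1*(-3), -1)*a = (-1*(-3) - 1)*(-90) = (3 - 1)*(-90) = 2*(-90) = -180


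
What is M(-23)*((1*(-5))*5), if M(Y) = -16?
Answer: 400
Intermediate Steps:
M(-23)*((1*(-5))*5) = -16*1*(-5)*5 = -(-80)*5 = -16*(-25) = 400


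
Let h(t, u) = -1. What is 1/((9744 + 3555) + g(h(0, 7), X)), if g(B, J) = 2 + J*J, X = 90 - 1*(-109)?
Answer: 1/52902 ≈ 1.8903e-5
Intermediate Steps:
X = 199 (X = 90 + 109 = 199)
g(B, J) = 2 + J²
1/((9744 + 3555) + g(h(0, 7), X)) = 1/((9744 + 3555) + (2 + 199²)) = 1/(13299 + (2 + 39601)) = 1/(13299 + 39603) = 1/52902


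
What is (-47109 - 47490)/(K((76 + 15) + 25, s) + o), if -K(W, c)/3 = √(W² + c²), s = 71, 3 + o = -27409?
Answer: 2593147788/751251271 - 283797*√18497/751251271 ≈ 3.4004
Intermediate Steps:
o = -27412 (o = -3 - 27409 = -27412)
K(W, c) = -3*√(W² + c²)
(-47109 - 47490)/(K((76 + 15) + 25, s) + o) = (-47109 - 47490)/(-3*√(((76 + 15) + 25)² + 71²) - 27412) = -94599/(-3*√((91 + 25)² + 5041) - 27412) = -94599/(-3*√(116² + 5041) - 27412) = -94599/(-3*√(13456 + 5041) - 27412) = -94599/(-3*√18497 - 27412) = -94599/(-27412 - 3*√18497)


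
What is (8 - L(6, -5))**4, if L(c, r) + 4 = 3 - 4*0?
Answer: 6561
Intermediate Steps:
L(c, r) = -1 (L(c, r) = -4 + (3 - 4*0) = -4 + (3 + 0) = -4 + 3 = -1)
(8 - L(6, -5))**4 = (8 - 1*(-1))**4 = (8 + 1)**4 = 9**4 = 6561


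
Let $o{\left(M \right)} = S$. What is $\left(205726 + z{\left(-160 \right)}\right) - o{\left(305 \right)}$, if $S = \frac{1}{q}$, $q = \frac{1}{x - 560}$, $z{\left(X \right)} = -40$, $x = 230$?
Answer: $206016$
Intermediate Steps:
$q = - \frac{1}{330}$ ($q = \frac{1}{230 - 560} = \frac{1}{-330} = - \frac{1}{330} \approx -0.0030303$)
$S = -330$ ($S = \frac{1}{- \frac{1}{330}} = -330$)
$o{\left(M \right)} = -330$
$\left(205726 + z{\left(-160 \right)}\right) - o{\left(305 \right)} = \left(205726 - 40\right) - -330 = 205686 + 330 = 206016$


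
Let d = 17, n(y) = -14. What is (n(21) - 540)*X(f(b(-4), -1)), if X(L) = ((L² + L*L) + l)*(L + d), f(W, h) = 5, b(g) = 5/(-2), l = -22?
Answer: -341264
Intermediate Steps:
b(g) = -5/2 (b(g) = 5*(-½) = -5/2)
X(L) = (-22 + 2*L²)*(17 + L) (X(L) = ((L² + L*L) - 22)*(L + 17) = ((L² + L²) - 22)*(17 + L) = (2*L² - 22)*(17 + L) = (-22 + 2*L²)*(17 + L))
(n(21) - 540)*X(f(b(-4), -1)) = (-14 - 540)*(-374 - 22*5 + 2*5³ + 34*5²) = -554*(-374 - 110 + 2*125 + 34*25) = -554*(-374 - 110 + 250 + 850) = -554*616 = -341264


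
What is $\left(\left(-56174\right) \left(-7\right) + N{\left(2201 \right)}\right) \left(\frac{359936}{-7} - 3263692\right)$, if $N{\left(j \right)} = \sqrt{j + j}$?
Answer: $-1303561485720 - \frac{23205780 \sqrt{4402}}{7} \approx -1.3038 \cdot 10^{12}$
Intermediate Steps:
$N{\left(j \right)} = \sqrt{2} \sqrt{j}$ ($N{\left(j \right)} = \sqrt{2 j} = \sqrt{2} \sqrt{j}$)
$\left(\left(-56174\right) \left(-7\right) + N{\left(2201 \right)}\right) \left(\frac{359936}{-7} - 3263692\right) = \left(\left(-56174\right) \left(-7\right) + \sqrt{2} \sqrt{2201}\right) \left(\frac{359936}{-7} - 3263692\right) = \left(393218 + \sqrt{4402}\right) \left(359936 \left(- \frac{1}{7}\right) - 3263692\right) = \left(393218 + \sqrt{4402}\right) \left(- \frac{359936}{7} - 3263692\right) = \left(393218 + \sqrt{4402}\right) \left(- \frac{23205780}{7}\right) = -1303561485720 - \frac{23205780 \sqrt{4402}}{7}$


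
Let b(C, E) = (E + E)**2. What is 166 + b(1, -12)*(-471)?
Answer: -271130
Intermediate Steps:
b(C, E) = 4*E**2 (b(C, E) = (2*E)**2 = 4*E**2)
166 + b(1, -12)*(-471) = 166 + (4*(-12)**2)*(-471) = 166 + (4*144)*(-471) = 166 + 576*(-471) = 166 - 271296 = -271130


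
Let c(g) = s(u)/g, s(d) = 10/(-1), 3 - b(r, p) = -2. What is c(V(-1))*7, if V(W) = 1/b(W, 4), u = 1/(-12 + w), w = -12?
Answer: -350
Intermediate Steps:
b(r, p) = 5 (b(r, p) = 3 - 1*(-2) = 3 + 2 = 5)
u = -1/24 (u = 1/(-12 - 12) = 1/(-24) = -1/24 ≈ -0.041667)
V(W) = ⅕ (V(W) = 1/5 = ⅕)
s(d) = -10 (s(d) = 10*(-1) = -10)
c(g) = -10/g
c(V(-1))*7 = -10/⅕*7 = -10*5*7 = -50*7 = -350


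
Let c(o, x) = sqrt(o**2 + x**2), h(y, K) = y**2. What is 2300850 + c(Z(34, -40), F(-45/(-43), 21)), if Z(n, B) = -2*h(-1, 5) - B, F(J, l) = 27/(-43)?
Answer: 2300850 + sqrt(2670685)/43 ≈ 2.3009e+6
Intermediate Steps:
F(J, l) = -27/43 (F(J, l) = 27*(-1/43) = -27/43)
Z(n, B) = -2 - B (Z(n, B) = -2*(-1)**2 - B = -2*1 - B = -2 - B)
2300850 + c(Z(34, -40), F(-45/(-43), 21)) = 2300850 + sqrt((-2 - 1*(-40))**2 + (-27/43)**2) = 2300850 + sqrt((-2 + 40)**2 + 729/1849) = 2300850 + sqrt(38**2 + 729/1849) = 2300850 + sqrt(1444 + 729/1849) = 2300850 + sqrt(2670685/1849) = 2300850 + sqrt(2670685)/43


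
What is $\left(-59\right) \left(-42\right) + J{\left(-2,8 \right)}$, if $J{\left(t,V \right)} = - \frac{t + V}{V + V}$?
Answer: $\frac{19821}{8} \approx 2477.6$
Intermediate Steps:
$J{\left(t,V \right)} = - \frac{V + t}{2 V}$
$\left(-59\right) \left(-42\right) + J{\left(-2,8 \right)} = \left(-59\right) \left(-42\right) + \frac{\left(-1\right) 8 - -2}{2 \cdot 8} = 2478 + \frac{1}{2} \cdot \frac{1}{8} \left(-8 + 2\right) = 2478 + \frac{1}{2} \cdot \frac{1}{8} \left(-6\right) = 2478 - \frac{3}{8} = \frac{19821}{8}$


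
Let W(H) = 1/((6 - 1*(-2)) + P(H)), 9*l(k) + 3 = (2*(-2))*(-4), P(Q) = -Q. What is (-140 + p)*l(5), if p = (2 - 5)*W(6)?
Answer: -3679/18 ≈ -204.39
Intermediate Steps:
l(k) = 13/9 (l(k) = -⅓ + ((2*(-2))*(-4))/9 = -⅓ + (-4*(-4))/9 = -⅓ + (⅑)*16 = -⅓ + 16/9 = 13/9)
W(H) = 1/(8 - H) (W(H) = 1/((6 - 1*(-2)) - H) = 1/((6 + 2) - H) = 1/(8 - H))
p = -3/2 (p = (2 - 5)*(-1/(-8 + 6)) = -(-3)/(-2) = -(-3)*(-1)/2 = -3*½ = -3/2 ≈ -1.5000)
(-140 + p)*l(5) = (-140 - 3/2)*(13/9) = -283/2*13/9 = -3679/18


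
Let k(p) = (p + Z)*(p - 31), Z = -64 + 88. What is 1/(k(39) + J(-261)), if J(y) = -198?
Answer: 1/306 ≈ 0.0032680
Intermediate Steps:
Z = 24
k(p) = (-31 + p)*(24 + p) (k(p) = (p + 24)*(p - 31) = (24 + p)*(-31 + p) = (-31 + p)*(24 + p))
1/(k(39) + J(-261)) = 1/((-744 + 39**2 - 7*39) - 198) = 1/((-744 + 1521 - 273) - 198) = 1/(504 - 198) = 1/306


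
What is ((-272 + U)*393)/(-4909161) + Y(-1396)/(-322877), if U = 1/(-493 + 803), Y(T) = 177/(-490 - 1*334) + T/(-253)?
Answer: 371470119284703753/17072713839093950840 ≈ 0.021758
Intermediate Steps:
Y(T) = -177/824 - T/253 (Y(T) = 177/(-490 - 334) + T*(-1/253) = 177/(-824) - T/253 = 177*(-1/824) - T/253 = -177/824 - T/253)
U = 1/310 ≈ 0.0032258
((-272 + U)*393)/(-4909161) + Y(-1396)/(-322877) = ((-272 + 1/310)*393)/(-4909161) + (-177/824 - 1/253*(-1396))/(-322877) = -84319/310*393*(-1/4909161) + (-177/824 + 1396/253)*(-1/322877) = -33137367/310*(-1/4909161) + (1105523/208472)*(-1/322877) = 11045789/507279970 - 1105523/67310813944 = 371470119284703753/17072713839093950840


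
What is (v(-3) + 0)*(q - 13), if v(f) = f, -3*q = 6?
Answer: 45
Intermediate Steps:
q = -2 (q = -⅓*6 = -2)
(v(-3) + 0)*(q - 13) = (-3 + 0)*(-2 - 13) = -3*(-15) = 45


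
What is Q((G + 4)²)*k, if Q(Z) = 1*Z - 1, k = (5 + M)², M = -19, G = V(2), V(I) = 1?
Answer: 4704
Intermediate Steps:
G = 1
k = 196 (k = (5 - 19)² = (-14)² = 196)
Q(Z) = -1 + Z (Q(Z) = Z - 1 = -1 + Z)
Q((G + 4)²)*k = (-1 + (1 + 4)²)*196 = (-1 + 5²)*196 = (-1 + 25)*196 = 24*196 = 4704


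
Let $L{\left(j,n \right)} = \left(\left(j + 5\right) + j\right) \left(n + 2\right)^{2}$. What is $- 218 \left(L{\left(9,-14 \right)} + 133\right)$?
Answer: $-751010$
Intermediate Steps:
$L{\left(j,n \right)} = \left(2 + n\right)^{2} \left(5 + 2 j\right)$ ($L{\left(j,n \right)} = \left(\left(5 + j\right) + j\right) \left(2 + n\right)^{2} = \left(5 + 2 j\right) \left(2 + n\right)^{2} = \left(2 + n\right)^{2} \left(5 + 2 j\right)$)
$- 218 \left(L{\left(9,-14 \right)} + 133\right) = - 218 \left(\left(2 - 14\right)^{2} \left(5 + 2 \cdot 9\right) + 133\right) = - 218 \left(\left(-12\right)^{2} \left(5 + 18\right) + 133\right) = - 218 \left(144 \cdot 23 + 133\right) = - 218 \left(3312 + 133\right) = \left(-218\right) 3445 = -751010$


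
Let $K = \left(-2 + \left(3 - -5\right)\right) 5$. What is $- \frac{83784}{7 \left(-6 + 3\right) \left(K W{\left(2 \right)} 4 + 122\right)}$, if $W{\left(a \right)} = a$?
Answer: $\frac{13964}{1267} \approx 11.021$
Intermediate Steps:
$K = 30$ ($K = \left(-2 + \left(3 + 5\right)\right) 5 = \left(-2 + 8\right) 5 = 6 \cdot 5 = 30$)
$- \frac{83784}{7 \left(-6 + 3\right) \left(K W{\left(2 \right)} 4 + 122\right)} = - \frac{83784}{7 \left(-6 + 3\right) \left(30 \cdot 2 \cdot 4 + 122\right)} = - \frac{83784}{7 \left(-3\right) \left(60 \cdot 4 + 122\right)} = - \frac{83784}{\left(-21\right) \left(240 + 122\right)} = - \frac{83784}{\left(-21\right) 362} = - \frac{83784}{-7602} = \left(-83784\right) \left(- \frac{1}{7602}\right) = \frac{13964}{1267}$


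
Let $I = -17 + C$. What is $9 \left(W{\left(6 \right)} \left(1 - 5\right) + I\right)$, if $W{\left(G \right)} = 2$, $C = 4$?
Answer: $-189$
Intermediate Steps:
$I = -13$ ($I = -17 + 4 = -13$)
$9 \left(W{\left(6 \right)} \left(1 - 5\right) + I\right) = 9 \left(2 \left(1 - 5\right) - 13\right) = 9 \left(2 \left(-4\right) - 13\right) = 9 \left(-8 - 13\right) = 9 \left(-21\right) = -189$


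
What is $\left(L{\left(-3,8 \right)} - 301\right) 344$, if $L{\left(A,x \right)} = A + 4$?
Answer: $-103200$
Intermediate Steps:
$L{\left(A,x \right)} = 4 + A$
$\left(L{\left(-3,8 \right)} - 301\right) 344 = \left(\left(4 - 3\right) - 301\right) 344 = \left(1 - 301\right) 344 = \left(-300\right) 344 = -103200$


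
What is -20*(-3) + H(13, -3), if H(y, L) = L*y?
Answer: 21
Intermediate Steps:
-20*(-3) + H(13, -3) = -20*(-3) - 3*13 = 60 - 39 = 21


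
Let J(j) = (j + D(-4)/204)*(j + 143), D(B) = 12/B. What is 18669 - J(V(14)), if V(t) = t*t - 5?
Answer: -1534083/34 ≈ -45120.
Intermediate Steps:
V(t) = -5 + t² (V(t) = t² - 5 = -5 + t²)
J(j) = (143 + j)*(-1/68 + j) (J(j) = (j + (12/(-4))/204)*(j + 143) = (j + (12*(-¼))*(1/204))*(143 + j) = (j - 3*1/204)*(143 + j) = (j - 1/68)*(143 + j) = (-1/68 + j)*(143 + j) = (143 + j)*(-1/68 + j))
18669 - J(V(14)) = 18669 - (-143/68 + (-5 + 14²)² + 9723*(-5 + 14²)/68) = 18669 - (-143/68 + (-5 + 196)² + 9723*(-5 + 196)/68) = 18669 - (-143/68 + 191² + (9723/68)*191) = 18669 - (-143/68 + 36481 + 1857093/68) = 18669 - 1*2168829/34 = 18669 - 2168829/34 = -1534083/34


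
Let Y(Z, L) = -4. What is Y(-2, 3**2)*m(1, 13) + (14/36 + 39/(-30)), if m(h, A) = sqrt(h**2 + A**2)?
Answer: -41/45 - 4*sqrt(170) ≈ -53.065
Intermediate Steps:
m(h, A) = sqrt(A**2 + h**2)
Y(-2, 3**2)*m(1, 13) + (14/36 + 39/(-30)) = -4*sqrt(13**2 + 1**2) + (14/36 + 39/(-30)) = -4*sqrt(169 + 1) + (14*(1/36) + 39*(-1/30)) = -4*sqrt(170) + (7/18 - 13/10) = -4*sqrt(170) - 41/45 = -41/45 - 4*sqrt(170)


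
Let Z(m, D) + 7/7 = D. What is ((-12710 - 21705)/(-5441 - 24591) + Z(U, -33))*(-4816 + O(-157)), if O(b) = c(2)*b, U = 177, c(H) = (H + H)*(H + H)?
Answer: 451896234/1877 ≈ 2.4075e+5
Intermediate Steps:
c(H) = 4*H² (c(H) = (2*H)*(2*H) = 4*H²)
O(b) = 16*b (O(b) = (4*2²)*b = (4*4)*b = 16*b)
Z(m, D) = -1 + D
((-12710 - 21705)/(-5441 - 24591) + Z(U, -33))*(-4816 + O(-157)) = ((-12710 - 21705)/(-5441 - 24591) + (-1 - 33))*(-4816 + 16*(-157)) = (-34415/(-30032) - 34)*(-4816 - 2512) = (-34415*(-1/30032) - 34)*(-7328) = (34415/30032 - 34)*(-7328) = -986673/30032*(-7328) = 451896234/1877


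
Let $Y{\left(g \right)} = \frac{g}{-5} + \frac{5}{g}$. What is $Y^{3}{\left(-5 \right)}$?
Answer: $0$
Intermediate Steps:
$Y{\left(g \right)} = \frac{5}{g} - \frac{g}{5}$ ($Y{\left(g \right)} = g \left(- \frac{1}{5}\right) + \frac{5}{g} = - \frac{g}{5} + \frac{5}{g} = \frac{5}{g} - \frac{g}{5}$)
$Y^{3}{\left(-5 \right)} = \left(\frac{5}{-5} - -1\right)^{3} = \left(5 \left(- \frac{1}{5}\right) + 1\right)^{3} = \left(-1 + 1\right)^{3} = 0^{3} = 0$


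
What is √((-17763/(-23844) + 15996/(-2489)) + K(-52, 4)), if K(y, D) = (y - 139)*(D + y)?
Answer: √896418670580133251/9891286 ≈ 95.720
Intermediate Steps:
K(y, D) = (-139 + y)*(D + y)
√((-17763/(-23844) + 15996/(-2489)) + K(-52, 4)) = √((-17763/(-23844) + 15996/(-2489)) + ((-52)² - 139*4 - 139*(-52) + 4*(-52))) = √((-17763*(-1/23844) + 15996*(-1/2489)) + (2704 - 556 + 7228 - 208)) = √((5921/7948 - 15996/2489) + 9168) = √(-112398839/19782572 + 9168) = √(181254221257/19782572) = √896418670580133251/9891286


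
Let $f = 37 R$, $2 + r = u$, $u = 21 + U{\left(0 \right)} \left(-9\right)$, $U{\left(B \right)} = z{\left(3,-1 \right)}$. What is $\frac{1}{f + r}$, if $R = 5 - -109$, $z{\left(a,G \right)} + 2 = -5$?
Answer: $\frac{1}{4300} \approx 0.00023256$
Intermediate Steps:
$z{\left(a,G \right)} = -7$ ($z{\left(a,G \right)} = -2 - 5 = -7$)
$U{\left(B \right)} = -7$
$R = 114$ ($R = 5 + 109 = 114$)
$u = 84$ ($u = 21 - -63 = 21 + 63 = 84$)
$r = 82$ ($r = -2 + 84 = 82$)
$f = 4218$ ($f = 37 \cdot 114 = 4218$)
$\frac{1}{f + r} = \frac{1}{4218 + 82} = \frac{1}{4300}$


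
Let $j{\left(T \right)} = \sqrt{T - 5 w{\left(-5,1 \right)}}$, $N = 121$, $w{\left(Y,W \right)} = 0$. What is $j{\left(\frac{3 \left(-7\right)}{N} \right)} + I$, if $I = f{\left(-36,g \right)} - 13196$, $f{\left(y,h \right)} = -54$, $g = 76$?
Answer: $-13250 + \frac{i \sqrt{21}}{11} \approx -13250.0 + 0.4166 i$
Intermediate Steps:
$j{\left(T \right)} = \sqrt{T}$ ($j{\left(T \right)} = \sqrt{T + \left(0 - 0\right)} = \sqrt{T + \left(0 + 0\right)} = \sqrt{T + 0} = \sqrt{T}$)
$I = -13250$ ($I = -54 - 13196 = -13250$)
$j{\left(\frac{3 \left(-7\right)}{N} \right)} + I = \sqrt{\frac{3 \left(-7\right)}{121}} - 13250 = \sqrt{\left(-21\right) \frac{1}{121}} - 13250 = \sqrt{- \frac{21}{121}} - 13250 = \frac{i \sqrt{21}}{11} - 13250 = -13250 + \frac{i \sqrt{21}}{11}$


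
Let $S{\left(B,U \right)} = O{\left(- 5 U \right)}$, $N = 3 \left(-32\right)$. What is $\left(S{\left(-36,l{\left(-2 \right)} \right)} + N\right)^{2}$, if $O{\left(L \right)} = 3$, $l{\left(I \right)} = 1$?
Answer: $8649$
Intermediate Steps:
$N = -96$
$S{\left(B,U \right)} = 3$
$\left(S{\left(-36,l{\left(-2 \right)} \right)} + N\right)^{2} = \left(3 - 96\right)^{2} = \left(-93\right)^{2} = 8649$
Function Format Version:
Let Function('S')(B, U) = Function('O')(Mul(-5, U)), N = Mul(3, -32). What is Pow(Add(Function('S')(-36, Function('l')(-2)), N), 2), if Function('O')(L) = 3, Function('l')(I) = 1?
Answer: 8649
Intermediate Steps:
N = -96
Function('S')(B, U) = 3
Pow(Add(Function('S')(-36, Function('l')(-2)), N), 2) = Pow(Add(3, -96), 2) = Pow(-93, 2) = 8649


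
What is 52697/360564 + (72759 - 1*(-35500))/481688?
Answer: 16104452653/43419838008 ≈ 0.37090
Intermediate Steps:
52697/360564 + (72759 - 1*(-35500))/481688 = 52697*(1/360564) + (72759 + 35500)*(1/481688) = 52697/360564 + 108259*(1/481688) = 52697/360564 + 108259/481688 = 16104452653/43419838008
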